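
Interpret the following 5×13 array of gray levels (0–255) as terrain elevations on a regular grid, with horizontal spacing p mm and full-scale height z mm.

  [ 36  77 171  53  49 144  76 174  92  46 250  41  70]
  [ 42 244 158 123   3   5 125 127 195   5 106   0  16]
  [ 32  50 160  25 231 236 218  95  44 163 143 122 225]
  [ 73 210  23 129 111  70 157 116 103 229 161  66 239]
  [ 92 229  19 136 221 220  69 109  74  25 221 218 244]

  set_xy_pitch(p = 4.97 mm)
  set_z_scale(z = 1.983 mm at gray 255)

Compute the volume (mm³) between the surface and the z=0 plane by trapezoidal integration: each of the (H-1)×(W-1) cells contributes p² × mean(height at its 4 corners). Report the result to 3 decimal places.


1101.420

height_mm = gray/255 × 1.983; cell vol = 4.97² × mean(4 corners)
unit = 4.97² × 1.983 / (4×255) = 0.0480215 mm³ per gray-sum
row 0: Σ corner-gray over 12 cells = 4692  → 225.3167
row 1: Σ corner-gray over 12 cells = 5471  → 262.7254
row 2: Σ corner-gray over 12 cells = 6293  → 302.1990
row 3: Σ corner-gray over 12 cells = 6480  → 311.1790
Σ rows: total corner-gray = 22936  → 1101.4201 mm³


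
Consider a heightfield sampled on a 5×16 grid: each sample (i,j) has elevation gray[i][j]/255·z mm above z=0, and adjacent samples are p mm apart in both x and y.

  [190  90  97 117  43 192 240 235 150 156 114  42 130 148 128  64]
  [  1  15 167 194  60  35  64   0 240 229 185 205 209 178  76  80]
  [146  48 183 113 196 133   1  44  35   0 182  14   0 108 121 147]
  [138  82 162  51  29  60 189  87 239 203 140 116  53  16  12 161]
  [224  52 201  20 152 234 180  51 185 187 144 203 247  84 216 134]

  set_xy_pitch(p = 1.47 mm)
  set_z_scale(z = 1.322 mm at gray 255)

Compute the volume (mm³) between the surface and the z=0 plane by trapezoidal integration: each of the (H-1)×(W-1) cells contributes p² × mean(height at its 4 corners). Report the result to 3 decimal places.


height_mm = gray/255 × 1.322; cell vol = 1.47² × mean(4 corners)
unit = 1.47² × 1.322 / (4×255) = 0.0028007 mm³ per gray-sum
row 0: Σ corner-gray over 15 cells = 7813  → 21.8818
row 1: Σ corner-gray over 15 cells = 6444  → 18.0477
row 2: Σ corner-gray over 15 cells = 5826  → 16.3169
row 3: Σ corner-gray over 15 cells = 7847  → 21.9771
Σ rows: total corner-gray = 27930  → 78.2234 mm³

78.223


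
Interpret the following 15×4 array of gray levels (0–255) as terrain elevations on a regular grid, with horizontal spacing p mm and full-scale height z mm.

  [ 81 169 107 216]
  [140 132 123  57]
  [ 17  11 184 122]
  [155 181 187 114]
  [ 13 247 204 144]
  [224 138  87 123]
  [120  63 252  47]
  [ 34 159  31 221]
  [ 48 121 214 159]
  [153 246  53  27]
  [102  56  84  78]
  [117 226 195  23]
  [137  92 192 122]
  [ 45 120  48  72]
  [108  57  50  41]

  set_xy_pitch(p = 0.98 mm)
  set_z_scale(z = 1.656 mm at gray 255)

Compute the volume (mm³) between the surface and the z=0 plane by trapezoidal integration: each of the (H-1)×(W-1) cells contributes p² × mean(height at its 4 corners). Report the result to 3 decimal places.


32.781

height_mm = gray/255 × 1.656; cell vol = 0.98² × mean(4 corners)
unit = 0.98² × 1.656 / (4×255) = 0.00155924 mm³ per gray-sum
row 0: Σ corner-gray over 3 cells = 1556  → 2.4262
row 1: Σ corner-gray over 3 cells = 1236  → 1.9272
row 2: Σ corner-gray over 3 cells = 1534  → 2.3919
row 3: Σ corner-gray over 3 cells = 2064  → 3.2183
row 4: Σ corner-gray over 3 cells = 1856  → 2.8939
row 5: Σ corner-gray over 3 cells = 1594  → 2.4854
row 6: Σ corner-gray over 3 cells = 1432  → 2.2328
row 7: Σ corner-gray over 3 cells = 1512  → 2.3576
row 8: Σ corner-gray over 3 cells = 1655  → 2.5805
row 9: Σ corner-gray over 3 cells = 1238  → 1.9303
row 10: Σ corner-gray over 3 cells = 1442  → 2.2484
row 11: Σ corner-gray over 3 cells = 1809  → 2.8207
row 12: Σ corner-gray over 3 cells = 1280  → 1.9958
row 13: Σ corner-gray over 3 cells = 816  → 1.2723
Σ rows: total corner-gray = 21024  → 32.7814 mm³


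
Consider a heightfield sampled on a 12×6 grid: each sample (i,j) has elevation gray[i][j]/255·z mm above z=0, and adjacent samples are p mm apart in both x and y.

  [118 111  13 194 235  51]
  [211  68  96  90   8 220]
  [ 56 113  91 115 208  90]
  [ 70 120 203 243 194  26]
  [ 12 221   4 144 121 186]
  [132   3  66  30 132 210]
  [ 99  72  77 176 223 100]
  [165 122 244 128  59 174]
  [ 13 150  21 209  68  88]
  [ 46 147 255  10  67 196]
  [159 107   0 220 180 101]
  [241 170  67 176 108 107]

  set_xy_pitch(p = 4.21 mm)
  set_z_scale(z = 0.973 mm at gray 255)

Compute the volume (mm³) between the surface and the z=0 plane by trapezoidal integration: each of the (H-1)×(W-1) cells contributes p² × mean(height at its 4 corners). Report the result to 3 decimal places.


height_mm = gray/255 × 0.973; cell vol = 4.21² × mean(4 corners)
unit = 4.21² × 0.973 / (4×255) = 0.0169074 mm³ per gray-sum
row 0: Σ corner-gray over 5 cells = 2230  → 37.7035
row 1: Σ corner-gray over 5 cells = 2155  → 36.4354
row 2: Σ corner-gray over 5 cells = 2816  → 47.6112
row 3: Σ corner-gray over 5 cells = 2794  → 47.2393
row 4: Σ corner-gray over 5 cells = 1982  → 33.5105
row 5: Σ corner-gray over 5 cells = 2099  → 35.4886
row 6: Σ corner-gray over 5 cells = 2740  → 46.3263
row 7: Σ corner-gray over 5 cells = 2442  → 41.2879
row 8: Σ corner-gray over 5 cells = 2197  → 37.1456
row 9: Σ corner-gray over 5 cells = 2474  → 41.8289
row 10: Σ corner-gray over 5 cells = 2664  → 45.0413
Σ rows: total corner-gray = 26593  → 449.6185 mm³

449.619


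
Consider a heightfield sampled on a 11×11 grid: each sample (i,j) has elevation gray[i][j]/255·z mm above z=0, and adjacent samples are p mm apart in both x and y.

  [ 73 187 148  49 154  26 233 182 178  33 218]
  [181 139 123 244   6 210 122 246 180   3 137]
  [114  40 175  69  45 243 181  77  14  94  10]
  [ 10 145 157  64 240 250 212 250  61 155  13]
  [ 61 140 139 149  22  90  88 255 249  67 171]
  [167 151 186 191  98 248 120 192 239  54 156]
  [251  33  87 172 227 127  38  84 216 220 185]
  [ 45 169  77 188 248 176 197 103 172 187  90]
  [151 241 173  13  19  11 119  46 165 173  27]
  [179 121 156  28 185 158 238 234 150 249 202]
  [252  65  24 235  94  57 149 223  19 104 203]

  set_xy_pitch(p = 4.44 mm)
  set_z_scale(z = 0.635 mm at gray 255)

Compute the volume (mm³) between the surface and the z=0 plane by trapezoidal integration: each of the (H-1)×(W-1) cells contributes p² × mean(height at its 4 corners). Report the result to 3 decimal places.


height_mm = gray/255 × 0.635; cell vol = 4.44² × mean(4 corners)
unit = 4.44² × 0.635 / (4×255) = 0.0122727 mm³ per gray-sum
row 0: Σ corner-gray over 10 cells = 5535  → 67.9293
row 1: Σ corner-gray over 10 cells = 4864  → 59.6943
row 2: Σ corner-gray over 10 cells = 5091  → 62.4802
row 3: Σ corner-gray over 10 cells = 5721  → 70.2120
row 4: Σ corner-gray over 10 cells = 5911  → 72.5438
row 5: Σ corner-gray over 10 cells = 6125  → 75.1702
row 6: Σ corner-gray over 10 cells = 6013  → 73.7956
row 7: Σ corner-gray over 10 cells = 5267  → 64.6402
row 8: Σ corner-gray over 10 cells = 5517  → 67.7084
row 9: Σ corner-gray over 10 cells = 5814  → 71.3534
Σ rows: total corner-gray = 55858  → 685.5275 mm³

685.527


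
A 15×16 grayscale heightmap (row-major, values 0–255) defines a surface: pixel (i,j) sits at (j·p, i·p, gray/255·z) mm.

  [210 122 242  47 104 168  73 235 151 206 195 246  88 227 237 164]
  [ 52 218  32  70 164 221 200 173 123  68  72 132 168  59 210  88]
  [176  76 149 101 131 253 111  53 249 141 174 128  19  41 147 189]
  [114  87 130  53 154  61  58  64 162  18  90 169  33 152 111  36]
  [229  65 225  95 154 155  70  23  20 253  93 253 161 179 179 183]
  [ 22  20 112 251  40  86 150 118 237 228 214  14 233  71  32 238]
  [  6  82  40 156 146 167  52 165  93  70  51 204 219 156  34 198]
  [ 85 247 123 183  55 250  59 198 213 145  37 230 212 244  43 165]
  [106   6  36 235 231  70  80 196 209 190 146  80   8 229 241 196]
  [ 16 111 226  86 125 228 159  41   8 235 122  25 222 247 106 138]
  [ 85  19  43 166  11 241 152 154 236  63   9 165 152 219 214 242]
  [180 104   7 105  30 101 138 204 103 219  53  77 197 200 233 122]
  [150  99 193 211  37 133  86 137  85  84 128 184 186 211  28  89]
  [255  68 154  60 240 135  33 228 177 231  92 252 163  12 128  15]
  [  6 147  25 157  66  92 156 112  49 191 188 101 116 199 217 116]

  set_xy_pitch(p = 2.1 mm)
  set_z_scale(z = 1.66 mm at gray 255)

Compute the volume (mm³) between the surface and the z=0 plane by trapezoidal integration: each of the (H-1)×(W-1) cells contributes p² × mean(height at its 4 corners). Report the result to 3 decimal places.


height_mm = gray/255 × 1.66; cell vol = 2.1² × mean(4 corners)
unit = 2.1² × 1.66 / (4×255) = 0.00717706 mm³ per gray-sum
row 0: Σ corner-gray over 15 cells = 9016  → 64.7084
row 1: Σ corner-gray over 15 cells = 7871  → 56.4906
row 2: Σ corner-gray over 15 cells = 6745  → 48.4093
row 3: Σ corner-gray over 15 cells = 7096  → 50.9284
row 4: Σ corner-gray over 15 cells = 8134  → 58.3782
row 5: Σ corner-gray over 15 cells = 7346  → 52.7227
row 6: Σ corner-gray over 15 cells = 8202  → 58.8662
row 7: Σ corner-gray over 15 cells = 8944  → 64.1916
row 8: Σ corner-gray over 15 cells = 8252  → 59.2251
row 9: Σ corner-gray over 15 cells = 8051  → 57.7825
row 10: Σ corner-gray over 15 cells = 7859  → 56.4045
row 11: Σ corner-gray over 15 cells = 7687  → 55.1701
row 12: Σ corner-gray over 15 cells = 8059  → 57.8399
row 13: Σ corner-gray over 15 cells = 7970  → 57.2012
Σ rows: total corner-gray = 111232  → 798.3186 mm³

798.319


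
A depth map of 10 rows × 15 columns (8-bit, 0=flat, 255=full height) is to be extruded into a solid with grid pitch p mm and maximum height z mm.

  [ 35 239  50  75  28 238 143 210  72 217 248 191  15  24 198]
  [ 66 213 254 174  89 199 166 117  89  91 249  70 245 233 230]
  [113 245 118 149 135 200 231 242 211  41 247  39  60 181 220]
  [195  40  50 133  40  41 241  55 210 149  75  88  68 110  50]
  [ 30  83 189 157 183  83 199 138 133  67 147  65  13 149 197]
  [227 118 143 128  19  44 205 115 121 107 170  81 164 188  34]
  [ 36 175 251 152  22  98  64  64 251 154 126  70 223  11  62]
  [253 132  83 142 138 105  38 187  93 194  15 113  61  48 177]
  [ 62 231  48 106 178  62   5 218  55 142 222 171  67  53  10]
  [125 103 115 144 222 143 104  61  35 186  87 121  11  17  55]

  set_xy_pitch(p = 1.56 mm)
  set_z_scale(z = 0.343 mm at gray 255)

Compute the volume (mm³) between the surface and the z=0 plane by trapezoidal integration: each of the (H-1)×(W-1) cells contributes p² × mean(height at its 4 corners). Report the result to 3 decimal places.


52.371

height_mm = gray/255 × 0.343; cell vol = 1.56² × mean(4 corners)
unit = 1.56² × 0.343 / (4×255) = 0.000818358 mm³ per gray-sum
row 0: Σ corner-gray over 14 cells = 8407  → 6.8799
row 1: Σ corner-gray over 14 cells = 9205  → 7.5330
row 2: Σ corner-gray over 14 cells = 7376  → 6.0362
row 3: Σ corner-gray over 14 cells = 6284  → 5.1426
row 4: Σ corner-gray over 14 cells = 6906  → 5.6516
row 5: Σ corner-gray over 14 cells = 6887  → 5.6360
row 6: Σ corner-gray over 14 cells = 6548  → 5.3586
row 7: Σ corner-gray over 14 cells = 6316  → 5.1687
row 8: Σ corner-gray over 14 cells = 6066  → 4.9642
Σ rows: total corner-gray = 63995  → 52.3708 mm³


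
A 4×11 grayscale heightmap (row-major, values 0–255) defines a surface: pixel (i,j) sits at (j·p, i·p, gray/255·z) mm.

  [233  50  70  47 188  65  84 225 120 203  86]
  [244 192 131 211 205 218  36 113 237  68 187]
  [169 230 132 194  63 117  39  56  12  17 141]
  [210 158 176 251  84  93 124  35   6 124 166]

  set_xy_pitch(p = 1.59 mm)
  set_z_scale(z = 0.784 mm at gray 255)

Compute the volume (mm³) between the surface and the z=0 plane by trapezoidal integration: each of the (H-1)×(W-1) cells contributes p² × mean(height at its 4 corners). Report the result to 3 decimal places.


height_mm = gray/255 × 0.784; cell vol = 1.59² × mean(4 corners)
unit = 1.59² × 0.784 / (4×255) = 0.00194317 mm³ per gray-sum
row 0: Σ corner-gray over 10 cells = 5676  → 11.0294
row 1: Σ corner-gray over 10 cells = 5283  → 10.2658
row 2: Σ corner-gray over 10 cells = 4508  → 8.7598
Σ rows: total corner-gray = 15467  → 30.0550 mm³

30.055


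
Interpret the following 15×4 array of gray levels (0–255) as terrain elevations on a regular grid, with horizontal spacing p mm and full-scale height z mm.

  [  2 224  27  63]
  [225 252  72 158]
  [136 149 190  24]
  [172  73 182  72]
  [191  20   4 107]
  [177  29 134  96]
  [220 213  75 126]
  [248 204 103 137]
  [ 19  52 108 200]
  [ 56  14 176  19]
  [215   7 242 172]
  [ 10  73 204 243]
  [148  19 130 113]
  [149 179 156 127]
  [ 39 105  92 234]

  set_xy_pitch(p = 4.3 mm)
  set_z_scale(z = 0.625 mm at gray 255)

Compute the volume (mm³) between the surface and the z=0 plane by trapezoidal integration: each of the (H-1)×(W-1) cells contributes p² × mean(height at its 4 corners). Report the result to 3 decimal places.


233.323

height_mm = gray/255 × 0.625; cell vol = 4.3² × mean(4 corners)
unit = 4.3² × 0.625 / (4×255) = 0.0113297 mm³ per gray-sum
row 0: Σ corner-gray over 3 cells = 1598  → 18.1048
row 1: Σ corner-gray over 3 cells = 1869  → 21.1751
row 2: Σ corner-gray over 3 cells = 1592  → 18.0368
row 3: Σ corner-gray over 3 cells = 1100  → 12.4626
row 4: Σ corner-gray over 3 cells = 945  → 10.7065
row 5: Σ corner-gray over 3 cells = 1521  → 17.2324
row 6: Σ corner-gray over 3 cells = 1921  → 21.7643
row 7: Σ corner-gray over 3 cells = 1538  → 17.4250
row 8: Σ corner-gray over 3 cells = 994  → 11.2617
row 9: Σ corner-gray over 3 cells = 1340  → 15.1817
row 10: Σ corner-gray over 3 cells = 1692  → 19.1698
row 11: Σ corner-gray over 3 cells = 1366  → 15.4763
row 12: Σ corner-gray over 3 cells = 1505  → 17.0511
row 13: Σ corner-gray over 3 cells = 1613  → 18.2747
Σ rows: total corner-gray = 20594  → 233.3230 mm³


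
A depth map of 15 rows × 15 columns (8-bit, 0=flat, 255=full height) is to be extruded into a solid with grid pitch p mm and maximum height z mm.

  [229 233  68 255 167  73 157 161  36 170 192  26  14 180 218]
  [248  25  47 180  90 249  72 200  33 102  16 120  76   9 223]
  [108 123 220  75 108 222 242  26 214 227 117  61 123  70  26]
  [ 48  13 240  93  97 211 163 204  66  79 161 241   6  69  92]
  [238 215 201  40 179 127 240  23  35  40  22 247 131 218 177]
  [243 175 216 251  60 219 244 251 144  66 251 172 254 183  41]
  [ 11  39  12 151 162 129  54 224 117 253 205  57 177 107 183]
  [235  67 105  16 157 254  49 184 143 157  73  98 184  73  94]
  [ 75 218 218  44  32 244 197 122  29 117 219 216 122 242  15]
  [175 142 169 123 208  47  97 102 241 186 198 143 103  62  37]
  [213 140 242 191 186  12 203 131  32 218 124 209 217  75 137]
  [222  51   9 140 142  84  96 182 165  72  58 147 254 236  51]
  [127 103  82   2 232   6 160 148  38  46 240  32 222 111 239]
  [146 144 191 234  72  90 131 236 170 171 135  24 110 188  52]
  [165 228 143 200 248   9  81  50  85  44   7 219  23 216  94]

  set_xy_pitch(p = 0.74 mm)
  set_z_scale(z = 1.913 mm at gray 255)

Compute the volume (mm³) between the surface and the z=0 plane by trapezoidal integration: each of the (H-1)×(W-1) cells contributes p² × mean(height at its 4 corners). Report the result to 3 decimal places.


height_mm = gray/255 × 1.913; cell vol = 0.74² × mean(4 corners)
unit = 0.74² × 1.913 / (4×255) = 0.00102702 mm³ per gray-sum
row 0: Σ corner-gray over 14 cells = 6820  → 7.0043
row 1: Σ corner-gray over 14 cells = 6699  → 6.8800
row 2: Σ corner-gray over 14 cells = 7216  → 7.4110
row 3: Σ corner-gray over 14 cells = 7277  → 7.4736
row 4: Σ corner-gray over 14 cells = 9107  → 9.3531
row 5: Σ corner-gray over 14 cells = 8824  → 9.0624
row 6: Σ corner-gray over 14 cells = 7017  → 7.2066
row 7: Σ corner-gray over 14 cells = 7579  → 7.7838
row 8: Σ corner-gray over 14 cells = 7984  → 8.1997
row 9: Σ corner-gray over 14 cells = 8164  → 8.3846
row 10: Σ corner-gray over 14 cells = 7855  → 8.0672
row 11: Σ corner-gray over 14 cells = 6755  → 6.9375
row 12: Σ corner-gray over 14 cells = 7200  → 7.3945
row 13: Σ corner-gray over 14 cells = 7355  → 7.5537
Σ rows: total corner-gray = 105852  → 108.7120 mm³

108.712


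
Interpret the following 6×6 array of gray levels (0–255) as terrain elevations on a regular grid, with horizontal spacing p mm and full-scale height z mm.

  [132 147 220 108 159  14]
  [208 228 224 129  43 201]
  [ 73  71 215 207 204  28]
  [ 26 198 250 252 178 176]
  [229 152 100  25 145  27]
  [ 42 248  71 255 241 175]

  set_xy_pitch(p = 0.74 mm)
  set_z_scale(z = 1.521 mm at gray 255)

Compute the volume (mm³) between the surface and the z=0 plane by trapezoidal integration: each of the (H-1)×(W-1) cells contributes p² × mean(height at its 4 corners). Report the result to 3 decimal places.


height_mm = gray/255 × 1.521; cell vol = 0.74² × mean(4 corners)
unit = 0.74² × 1.521 / (4×255) = 0.000816568 mm³ per gray-sum
row 0: Σ corner-gray over 5 cells = 3071  → 2.5077
row 1: Σ corner-gray over 5 cells = 3152  → 2.5738
row 2: Σ corner-gray over 5 cells = 3453  → 2.8196
row 3: Σ corner-gray over 5 cells = 3058  → 2.4971
row 4: Σ corner-gray over 5 cells = 2947  → 2.4064
Σ rows: total corner-gray = 15681  → 12.8046 mm³

12.805


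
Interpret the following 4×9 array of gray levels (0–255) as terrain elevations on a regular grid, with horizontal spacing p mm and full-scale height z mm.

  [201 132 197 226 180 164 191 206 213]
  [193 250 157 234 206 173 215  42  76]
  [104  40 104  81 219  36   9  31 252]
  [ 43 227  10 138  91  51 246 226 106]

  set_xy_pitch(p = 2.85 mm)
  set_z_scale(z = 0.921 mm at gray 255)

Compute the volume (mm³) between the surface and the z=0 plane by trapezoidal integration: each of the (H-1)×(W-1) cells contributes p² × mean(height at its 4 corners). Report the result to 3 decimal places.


99.532

height_mm = gray/255 × 0.921; cell vol = 2.85² × mean(4 corners)
unit = 2.85² × 0.921 / (4×255) = 0.00733414 mm³ per gray-sum
row 0: Σ corner-gray over 8 cells = 5829  → 42.7507
row 1: Σ corner-gray over 8 cells = 4219  → 30.9427
row 2: Σ corner-gray over 8 cells = 3523  → 25.8382
Σ rows: total corner-gray = 13571  → 99.5316 mm³


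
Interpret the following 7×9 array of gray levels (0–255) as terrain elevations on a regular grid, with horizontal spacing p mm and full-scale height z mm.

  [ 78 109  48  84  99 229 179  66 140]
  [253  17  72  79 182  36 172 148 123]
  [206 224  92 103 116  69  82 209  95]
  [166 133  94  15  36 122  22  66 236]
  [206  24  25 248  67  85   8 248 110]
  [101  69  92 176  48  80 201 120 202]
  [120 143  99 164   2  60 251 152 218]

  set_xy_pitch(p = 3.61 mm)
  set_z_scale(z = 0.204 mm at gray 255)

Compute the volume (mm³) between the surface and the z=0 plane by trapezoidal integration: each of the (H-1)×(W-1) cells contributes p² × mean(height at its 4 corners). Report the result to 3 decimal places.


height_mm = gray/255 × 0.204; cell vol = 3.61² × mean(4 corners)
unit = 3.61² × 0.204 / (4×255) = 0.00260642 mm³ per gray-sum
row 0: Σ corner-gray over 8 cells = 3634  → 9.4717
row 1: Σ corner-gray over 8 cells = 3879  → 10.1103
row 2: Σ corner-gray over 8 cells = 3469  → 9.0417
row 3: Σ corner-gray over 8 cells = 3104  → 8.0903
row 4: Σ corner-gray over 8 cells = 3601  → 9.3857
row 5: Σ corner-gray over 8 cells = 3955  → 10.3084
Σ rows: total corner-gray = 21642  → 56.4081 mm³

56.408


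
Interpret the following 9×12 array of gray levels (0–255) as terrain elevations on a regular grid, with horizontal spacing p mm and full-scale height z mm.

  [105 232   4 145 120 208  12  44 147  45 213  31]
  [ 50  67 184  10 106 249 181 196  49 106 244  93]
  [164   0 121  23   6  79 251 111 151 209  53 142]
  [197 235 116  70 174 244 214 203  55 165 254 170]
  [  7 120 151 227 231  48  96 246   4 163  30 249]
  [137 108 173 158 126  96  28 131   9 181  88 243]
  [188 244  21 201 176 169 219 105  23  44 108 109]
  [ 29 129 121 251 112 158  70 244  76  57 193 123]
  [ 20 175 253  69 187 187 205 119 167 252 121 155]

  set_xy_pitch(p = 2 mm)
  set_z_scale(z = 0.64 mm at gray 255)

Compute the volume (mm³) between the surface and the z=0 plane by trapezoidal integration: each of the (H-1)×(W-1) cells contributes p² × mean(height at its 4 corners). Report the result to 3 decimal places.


height_mm = gray/255 × 0.64; cell vol = 2² × mean(4 corners)
unit = 2² × 0.64 / (4×255) = 0.0025098 mm³ per gray-sum
row 0: Σ corner-gray over 11 cells = 5403  → 13.5605
row 1: Σ corner-gray over 11 cells = 5241  → 13.1539
row 2: Σ corner-gray over 11 cells = 6141  → 15.4127
row 3: Σ corner-gray over 11 cells = 6715  → 16.8533
row 4: Σ corner-gray over 11 cells = 5464  → 13.7136
row 5: Σ corner-gray over 11 cells = 5493  → 13.7864
row 6: Σ corner-gray over 11 cells = 5891  → 14.7853
row 7: Σ corner-gray over 11 cells = 6619  → 16.6124
Σ rows: total corner-gray = 46967  → 117.8780 mm³

117.878


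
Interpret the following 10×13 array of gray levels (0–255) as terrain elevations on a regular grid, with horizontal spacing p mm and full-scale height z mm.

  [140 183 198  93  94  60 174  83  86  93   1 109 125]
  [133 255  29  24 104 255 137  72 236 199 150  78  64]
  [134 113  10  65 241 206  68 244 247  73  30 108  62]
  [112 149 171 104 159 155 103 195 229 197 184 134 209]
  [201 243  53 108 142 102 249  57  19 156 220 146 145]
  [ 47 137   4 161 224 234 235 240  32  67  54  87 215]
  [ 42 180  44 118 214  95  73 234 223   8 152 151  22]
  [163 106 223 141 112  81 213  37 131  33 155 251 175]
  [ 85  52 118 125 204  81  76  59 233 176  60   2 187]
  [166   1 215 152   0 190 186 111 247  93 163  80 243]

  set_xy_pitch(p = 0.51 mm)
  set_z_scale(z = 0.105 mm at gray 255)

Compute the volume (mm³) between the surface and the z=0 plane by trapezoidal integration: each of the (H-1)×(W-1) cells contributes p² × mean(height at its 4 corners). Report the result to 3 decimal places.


1.534

height_mm = gray/255 × 0.105; cell vol = 0.51² × mean(4 corners)
unit = 0.51² × 0.105 / (4×255) = 2.6775e-05 mm³ per gray-sum
row 0: Σ corner-gray over 12 cells = 5888  → 0.1577
row 1: Σ corner-gray over 12 cells = 6281  → 0.1682
row 2: Σ corner-gray over 12 cells = 6887  → 0.1844
row 3: Σ corner-gray over 12 cells = 7217  → 0.1932
row 4: Σ corner-gray over 12 cells = 6548  → 0.1753
row 5: Σ corner-gray over 12 cells = 6260  → 0.1676
row 6: Σ corner-gray over 12 cells = 6352  → 0.1701
row 7: Σ corner-gray over 12 cells = 5948  → 0.1593
row 8: Σ corner-gray over 12 cells = 5929  → 0.1587
Σ rows: total corner-gray = 57310  → 1.5345 mm³


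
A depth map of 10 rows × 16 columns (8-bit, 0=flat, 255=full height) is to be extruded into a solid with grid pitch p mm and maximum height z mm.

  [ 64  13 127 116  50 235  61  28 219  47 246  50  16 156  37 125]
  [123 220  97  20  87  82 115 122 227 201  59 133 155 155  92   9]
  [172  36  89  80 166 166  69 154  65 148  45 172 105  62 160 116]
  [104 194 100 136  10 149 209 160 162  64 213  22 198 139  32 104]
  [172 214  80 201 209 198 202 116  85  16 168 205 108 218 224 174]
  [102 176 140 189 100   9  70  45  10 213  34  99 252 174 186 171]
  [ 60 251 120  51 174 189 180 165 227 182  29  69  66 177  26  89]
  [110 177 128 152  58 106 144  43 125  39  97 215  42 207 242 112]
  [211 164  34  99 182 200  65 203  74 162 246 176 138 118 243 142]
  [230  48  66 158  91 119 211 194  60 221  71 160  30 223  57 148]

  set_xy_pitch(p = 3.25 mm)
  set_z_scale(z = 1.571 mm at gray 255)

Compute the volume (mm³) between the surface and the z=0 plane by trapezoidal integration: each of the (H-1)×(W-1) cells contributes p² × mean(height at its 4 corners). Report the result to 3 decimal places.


height_mm = gray/255 × 1.571; cell vol = 3.25² × mean(4 corners)
unit = 3.25² × 1.571 / (4×255) = 0.0162683 mm³ per gray-sum
row 0: Σ corner-gray over 15 cells = 6653  → 108.2331
row 1: Σ corner-gray over 15 cells = 6984  → 113.6180
row 2: Σ corner-gray over 15 cells = 7106  → 115.6027
row 3: Σ corner-gray over 15 cells = 8618  → 140.2004
row 4: Σ corner-gray over 15 cells = 8501  → 138.2970
row 5: Σ corner-gray over 15 cells = 7628  → 124.0948
row 6: Σ corner-gray over 15 cells = 7733  → 125.8029
row 7: Σ corner-gray over 15 cells = 8333  → 135.5639
row 8: Σ corner-gray over 15 cells = 8357  → 135.9544
Σ rows: total corner-gray = 69913  → 1137.3671 mm³

1137.367


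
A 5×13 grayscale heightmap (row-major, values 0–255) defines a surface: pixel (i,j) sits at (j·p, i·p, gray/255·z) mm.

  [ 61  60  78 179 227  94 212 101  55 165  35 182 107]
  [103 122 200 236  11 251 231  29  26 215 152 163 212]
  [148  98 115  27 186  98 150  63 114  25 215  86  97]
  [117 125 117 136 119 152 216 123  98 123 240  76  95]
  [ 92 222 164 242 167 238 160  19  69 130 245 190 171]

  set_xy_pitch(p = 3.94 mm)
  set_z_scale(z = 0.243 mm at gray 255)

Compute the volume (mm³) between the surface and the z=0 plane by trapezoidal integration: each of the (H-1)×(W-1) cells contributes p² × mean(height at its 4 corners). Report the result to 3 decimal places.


height_mm = gray/255 × 0.243; cell vol = 3.94² × mean(4 corners)
unit = 3.94² × 0.243 / (4×255) = 0.00369827 mm³ per gray-sum
row 0: Σ corner-gray over 12 cells = 6531  → 24.1534
row 1: Σ corner-gray over 12 cells = 6186  → 22.8775
row 2: Σ corner-gray over 12 cells = 5861  → 21.6756
row 3: Σ corner-gray over 12 cells = 7217  → 26.6904
Σ rows: total corner-gray = 25795  → 95.3969 mm³

95.397


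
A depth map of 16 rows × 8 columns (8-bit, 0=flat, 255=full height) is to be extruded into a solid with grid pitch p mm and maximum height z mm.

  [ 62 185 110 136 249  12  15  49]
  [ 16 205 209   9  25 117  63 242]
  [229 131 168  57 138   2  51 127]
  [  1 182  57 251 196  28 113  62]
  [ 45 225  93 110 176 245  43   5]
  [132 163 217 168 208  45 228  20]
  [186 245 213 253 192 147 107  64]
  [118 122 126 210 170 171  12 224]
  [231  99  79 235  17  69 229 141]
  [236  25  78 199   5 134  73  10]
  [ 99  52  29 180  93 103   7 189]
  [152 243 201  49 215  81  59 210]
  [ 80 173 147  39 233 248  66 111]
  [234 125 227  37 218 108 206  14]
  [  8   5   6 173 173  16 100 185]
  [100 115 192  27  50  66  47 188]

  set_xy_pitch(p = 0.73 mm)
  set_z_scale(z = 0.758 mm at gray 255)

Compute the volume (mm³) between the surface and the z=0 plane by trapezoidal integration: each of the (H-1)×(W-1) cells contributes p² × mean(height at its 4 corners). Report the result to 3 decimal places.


20.802

height_mm = gray/255 × 0.758; cell vol = 0.73² × mean(4 corners)
unit = 0.73² × 0.758 / (4×255) = 0.000396018 mm³ per gray-sum
row 0: Σ corner-gray over 7 cells = 3039  → 1.2035
row 1: Σ corner-gray over 7 cells = 2964  → 1.1738
row 2: Σ corner-gray over 7 cells = 3167  → 1.2542
row 3: Σ corner-gray over 7 cells = 3551  → 1.4063
row 4: Σ corner-gray over 7 cells = 4044  → 1.6015
row 5: Σ corner-gray over 7 cells = 4774  → 1.8906
row 6: Σ corner-gray over 7 cells = 4528  → 1.7932
row 7: Σ corner-gray over 7 cells = 3792  → 1.5017
row 8: Σ corner-gray over 7 cells = 3102  → 1.2284
row 9: Σ corner-gray over 7 cells = 2490  → 0.9861
row 10: Σ corner-gray over 7 cells = 3274  → 1.2966
row 11: Σ corner-gray over 7 cells = 4061  → 1.6082
row 12: Σ corner-gray over 7 cells = 4093  → 1.6209
row 13: Σ corner-gray over 7 cells = 3229  → 1.2787
row 14: Σ corner-gray over 7 cells = 2421  → 0.9588
Σ rows: total corner-gray = 52529  → 20.8024 mm³


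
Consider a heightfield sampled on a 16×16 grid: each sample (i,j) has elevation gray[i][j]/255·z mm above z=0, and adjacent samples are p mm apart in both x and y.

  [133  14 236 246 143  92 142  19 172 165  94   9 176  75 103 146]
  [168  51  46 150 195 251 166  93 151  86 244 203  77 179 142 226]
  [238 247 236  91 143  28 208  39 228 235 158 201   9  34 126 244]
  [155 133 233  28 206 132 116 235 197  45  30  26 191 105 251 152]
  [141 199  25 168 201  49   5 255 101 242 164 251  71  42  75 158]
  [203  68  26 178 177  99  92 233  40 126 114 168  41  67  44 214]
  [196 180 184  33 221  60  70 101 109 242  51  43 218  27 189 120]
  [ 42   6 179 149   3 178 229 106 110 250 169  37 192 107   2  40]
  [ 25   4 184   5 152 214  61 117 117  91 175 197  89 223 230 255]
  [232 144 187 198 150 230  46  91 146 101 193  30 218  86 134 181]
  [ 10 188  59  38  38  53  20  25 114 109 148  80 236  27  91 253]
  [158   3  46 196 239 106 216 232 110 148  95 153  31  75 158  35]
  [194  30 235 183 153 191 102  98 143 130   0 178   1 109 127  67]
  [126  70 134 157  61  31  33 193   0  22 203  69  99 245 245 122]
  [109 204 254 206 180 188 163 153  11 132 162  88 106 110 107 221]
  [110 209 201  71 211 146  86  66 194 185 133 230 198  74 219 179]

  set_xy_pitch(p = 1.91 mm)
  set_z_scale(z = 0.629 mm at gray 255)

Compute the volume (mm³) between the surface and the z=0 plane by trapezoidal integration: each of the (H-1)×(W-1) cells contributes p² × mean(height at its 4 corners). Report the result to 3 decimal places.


261.888

height_mm = gray/255 × 0.629; cell vol = 1.91² × mean(4 corners)
unit = 1.91² × 0.629 / (4×255) = 0.00224966 mm³ per gray-sum
row 0: Σ corner-gray over 15 cells = 8113  → 18.2515
row 1: Σ corner-gray over 15 cells = 8910  → 20.0445
row 2: Σ corner-gray over 15 cells = 8611  → 19.3718
row 3: Σ corner-gray over 15 cells = 8158  → 18.3527
row 4: Σ corner-gray over 15 cells = 7358  → 16.5530
row 5: Σ corner-gray over 15 cells = 7135  → 16.0513
row 6: Σ corner-gray over 15 cells = 7288  → 16.3955
row 7: Σ corner-gray over 15 cells = 7514  → 16.9040
row 8: Σ corner-gray over 15 cells = 8319  → 18.7149
row 9: Σ corner-gray over 15 cells = 7036  → 15.8286
row 10: Σ corner-gray over 15 cells = 6524  → 14.6768
row 11: Σ corner-gray over 15 cells = 7430  → 16.7150
row 12: Σ corner-gray over 15 cells = 6993  → 15.7319
row 13: Σ corner-gray over 15 cells = 7830  → 17.6149
row 14: Σ corner-gray over 15 cells = 9193  → 20.6811
Σ rows: total corner-gray = 116412  → 261.8876 mm³


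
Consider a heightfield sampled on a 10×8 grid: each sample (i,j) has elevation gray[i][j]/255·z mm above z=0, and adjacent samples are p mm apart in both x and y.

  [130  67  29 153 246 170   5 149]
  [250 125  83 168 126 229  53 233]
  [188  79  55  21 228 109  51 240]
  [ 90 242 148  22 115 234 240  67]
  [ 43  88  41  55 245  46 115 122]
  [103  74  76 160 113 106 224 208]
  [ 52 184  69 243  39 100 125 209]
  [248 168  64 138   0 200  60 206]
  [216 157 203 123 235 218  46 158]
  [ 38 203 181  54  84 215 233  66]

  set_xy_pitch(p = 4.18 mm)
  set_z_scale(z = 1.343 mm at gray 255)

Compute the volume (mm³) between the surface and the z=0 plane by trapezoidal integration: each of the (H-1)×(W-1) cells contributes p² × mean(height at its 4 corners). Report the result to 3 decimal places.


761.499

height_mm = gray/255 × 1.343; cell vol = 4.18² × mean(4 corners)
unit = 4.18² × 1.343 / (4×255) = 0.0230053 mm³ per gray-sum
row 0: Σ corner-gray over 7 cells = 3670  → 84.4295
row 1: Σ corner-gray over 7 cells = 3565  → 82.0140
row 2: Σ corner-gray over 7 cells = 3673  → 84.4986
row 3: Σ corner-gray over 7 cells = 3504  → 80.6107
row 4: Σ corner-gray over 7 cells = 3162  → 72.7428
row 5: Σ corner-gray over 7 cells = 3598  → 82.7732
row 6: Σ corner-gray over 7 cells = 3495  → 80.4036
row 7: Σ corner-gray over 7 cells = 4052  → 93.2176
row 8: Σ corner-gray over 7 cells = 4382  → 100.8093
Σ rows: total corner-gray = 33101  → 761.4993 mm³


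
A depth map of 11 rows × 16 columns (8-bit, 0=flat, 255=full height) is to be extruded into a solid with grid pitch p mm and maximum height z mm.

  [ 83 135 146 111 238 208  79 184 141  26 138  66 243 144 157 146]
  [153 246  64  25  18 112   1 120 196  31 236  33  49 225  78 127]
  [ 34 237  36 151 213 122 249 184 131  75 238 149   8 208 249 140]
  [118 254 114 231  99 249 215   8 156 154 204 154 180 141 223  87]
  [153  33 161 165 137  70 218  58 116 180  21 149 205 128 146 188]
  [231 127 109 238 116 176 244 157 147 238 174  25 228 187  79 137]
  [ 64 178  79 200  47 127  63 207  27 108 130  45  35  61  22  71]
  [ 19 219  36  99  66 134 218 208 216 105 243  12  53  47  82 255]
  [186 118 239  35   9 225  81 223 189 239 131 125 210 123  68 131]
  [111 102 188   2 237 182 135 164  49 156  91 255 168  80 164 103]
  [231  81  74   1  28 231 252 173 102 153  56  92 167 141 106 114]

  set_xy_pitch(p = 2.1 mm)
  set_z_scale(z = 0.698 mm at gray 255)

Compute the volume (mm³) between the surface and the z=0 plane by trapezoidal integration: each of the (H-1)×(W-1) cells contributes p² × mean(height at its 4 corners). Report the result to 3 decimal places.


height_mm = gray/255 × 0.698; cell vol = 2.1² × mean(4 corners)
unit = 2.1² × 0.698 / (4×255) = 0.00301782 mm³ per gray-sum
row 0: Σ corner-gray over 15 cells = 7409  → 22.3591
row 1: Σ corner-gray over 15 cells = 7822  → 23.6054
row 2: Σ corner-gray over 15 cells = 9643  → 29.1009
row 3: Σ corner-gray over 15 cells = 8884  → 26.8103
row 4: Σ corner-gray over 15 cells = 8773  → 26.4754
row 5: Σ corner-gray over 15 cells = 7651  → 23.0894
row 6: Σ corner-gray over 15 cells = 6543  → 19.7456
row 7: Σ corner-gray over 15 cells = 8097  → 24.4353
row 8: Σ corner-gray over 15 cells = 8507  → 25.6726
row 9: Σ corner-gray over 15 cells = 7819  → 23.5964
Σ rows: total corner-gray = 81148  → 244.8903 mm³

244.890


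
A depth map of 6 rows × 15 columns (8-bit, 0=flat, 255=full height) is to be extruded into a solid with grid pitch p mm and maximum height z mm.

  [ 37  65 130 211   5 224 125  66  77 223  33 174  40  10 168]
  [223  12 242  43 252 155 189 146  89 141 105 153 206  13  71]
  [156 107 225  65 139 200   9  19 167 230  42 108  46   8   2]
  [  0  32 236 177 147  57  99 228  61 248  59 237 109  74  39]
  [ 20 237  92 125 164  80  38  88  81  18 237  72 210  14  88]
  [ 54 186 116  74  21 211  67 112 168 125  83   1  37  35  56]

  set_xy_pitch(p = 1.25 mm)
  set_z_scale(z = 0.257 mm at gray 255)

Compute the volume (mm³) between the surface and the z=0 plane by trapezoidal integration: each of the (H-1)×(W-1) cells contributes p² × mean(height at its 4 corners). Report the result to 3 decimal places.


height_mm = gray/255 × 0.257; cell vol = 1.25² × mean(4 corners)
unit = 1.25² × 0.257 / (4×255) = 0.000393689 mm³ per gray-sum
row 0: Σ corner-gray over 14 cells = 6757  → 2.6602
row 1: Σ corner-gray over 14 cells = 6674  → 2.6275
row 2: Σ corner-gray over 14 cells = 6455  → 2.5413
row 3: Σ corner-gray over 14 cells = 6587  → 2.5932
row 4: Σ corner-gray over 14 cells = 5602  → 2.2054
Σ rows: total corner-gray = 32075  → 12.6276 mm³

12.628


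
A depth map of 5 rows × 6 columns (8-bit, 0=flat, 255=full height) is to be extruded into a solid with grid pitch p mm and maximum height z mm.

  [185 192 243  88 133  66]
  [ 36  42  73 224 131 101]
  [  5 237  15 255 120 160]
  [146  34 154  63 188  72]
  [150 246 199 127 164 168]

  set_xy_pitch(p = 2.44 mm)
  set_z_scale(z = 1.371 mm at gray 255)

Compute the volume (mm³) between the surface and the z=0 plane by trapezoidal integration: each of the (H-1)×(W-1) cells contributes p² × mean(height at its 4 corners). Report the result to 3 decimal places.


84.321

height_mm = gray/255 × 1.371; cell vol = 2.44² × mean(4 corners)
unit = 2.44² × 1.371 / (4×255) = 0.00800234 mm³ per gray-sum
row 0: Σ corner-gray over 5 cells = 2640  → 21.1262
row 1: Σ corner-gray over 5 cells = 2496  → 19.9738
row 2: Σ corner-gray over 5 cells = 2515  → 20.1259
row 3: Σ corner-gray over 5 cells = 2886  → 23.0947
Σ rows: total corner-gray = 10537  → 84.3206 mm³


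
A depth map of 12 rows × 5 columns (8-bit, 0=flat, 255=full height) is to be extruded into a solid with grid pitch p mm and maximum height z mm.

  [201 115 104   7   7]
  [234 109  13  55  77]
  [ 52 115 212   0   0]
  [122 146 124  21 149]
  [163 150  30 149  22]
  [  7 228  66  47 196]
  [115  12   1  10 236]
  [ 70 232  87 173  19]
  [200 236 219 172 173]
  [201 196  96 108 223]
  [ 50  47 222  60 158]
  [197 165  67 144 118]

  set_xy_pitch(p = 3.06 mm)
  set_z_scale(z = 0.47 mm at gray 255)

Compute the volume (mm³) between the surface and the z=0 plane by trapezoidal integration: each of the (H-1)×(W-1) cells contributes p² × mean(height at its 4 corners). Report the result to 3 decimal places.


86.314

height_mm = gray/255 × 0.47; cell vol = 3.06² × mean(4 corners)
unit = 3.06² × 0.47 / (4×255) = 0.0043146 mm³ per gray-sum
row 0: Σ corner-gray over 4 cells = 1325  → 5.7168
row 1: Σ corner-gray over 4 cells = 1371  → 5.9153
row 2: Σ corner-gray over 4 cells = 1559  → 6.7265
row 3: Σ corner-gray over 4 cells = 1696  → 7.3176
row 4: Σ corner-gray over 4 cells = 1728  → 7.4556
row 5: Σ corner-gray over 4 cells = 1282  → 5.5313
row 6: Σ corner-gray over 4 cells = 1470  → 6.3425
row 7: Σ corner-gray over 4 cells = 2700  → 11.6494
row 8: Σ corner-gray over 4 cells = 2851  → 12.3009
row 9: Σ corner-gray over 4 cells = 2090  → 9.0175
row 10: Σ corner-gray over 4 cells = 1933  → 8.3401
Σ rows: total corner-gray = 20005  → 86.3136 mm³


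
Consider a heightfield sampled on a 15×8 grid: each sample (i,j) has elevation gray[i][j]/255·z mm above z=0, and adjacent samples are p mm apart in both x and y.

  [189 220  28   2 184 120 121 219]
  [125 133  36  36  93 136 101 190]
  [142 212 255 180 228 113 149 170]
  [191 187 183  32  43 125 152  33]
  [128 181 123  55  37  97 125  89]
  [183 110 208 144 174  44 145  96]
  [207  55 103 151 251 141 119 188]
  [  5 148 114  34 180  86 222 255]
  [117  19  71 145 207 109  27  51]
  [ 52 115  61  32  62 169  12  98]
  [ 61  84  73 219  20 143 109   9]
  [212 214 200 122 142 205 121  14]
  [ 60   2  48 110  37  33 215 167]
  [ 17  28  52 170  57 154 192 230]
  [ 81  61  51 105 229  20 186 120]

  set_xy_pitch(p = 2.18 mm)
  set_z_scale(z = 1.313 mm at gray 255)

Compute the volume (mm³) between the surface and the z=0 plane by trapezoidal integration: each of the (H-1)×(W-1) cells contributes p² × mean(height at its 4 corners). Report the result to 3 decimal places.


height_mm = gray/255 × 1.313; cell vol = 2.18² × mean(4 corners)
unit = 2.18² × 1.313 / (4×255) = 0.00611755 mm³ per gray-sum
row 0: Σ corner-gray over 7 cells = 3143  → 19.2275
row 1: Σ corner-gray over 7 cells = 3971  → 24.2928
row 2: Σ corner-gray over 7 cells = 4254  → 26.0241
row 3: Σ corner-gray over 7 cells = 3121  → 19.0929
row 4: Σ corner-gray over 7 cells = 3382  → 20.6896
row 5: Σ corner-gray over 7 cells = 3964  → 24.2500
row 6: Σ corner-gray over 7 cells = 3863  → 23.6321
row 7: Σ corner-gray over 7 cells = 3152  → 19.2825
row 8: Σ corner-gray over 7 cells = 2376  → 14.5353
row 9: Σ corner-gray over 7 cells = 2418  → 14.7922
row 10: Σ corner-gray over 7 cells = 3600  → 22.0232
row 11: Σ corner-gray over 7 cells = 3351  → 20.4999
row 12: Σ corner-gray over 7 cells = 2670  → 16.3339
row 13: Σ corner-gray over 7 cells = 3058  → 18.7075
Σ rows: total corner-gray = 46323  → 283.3833 mm³

283.383


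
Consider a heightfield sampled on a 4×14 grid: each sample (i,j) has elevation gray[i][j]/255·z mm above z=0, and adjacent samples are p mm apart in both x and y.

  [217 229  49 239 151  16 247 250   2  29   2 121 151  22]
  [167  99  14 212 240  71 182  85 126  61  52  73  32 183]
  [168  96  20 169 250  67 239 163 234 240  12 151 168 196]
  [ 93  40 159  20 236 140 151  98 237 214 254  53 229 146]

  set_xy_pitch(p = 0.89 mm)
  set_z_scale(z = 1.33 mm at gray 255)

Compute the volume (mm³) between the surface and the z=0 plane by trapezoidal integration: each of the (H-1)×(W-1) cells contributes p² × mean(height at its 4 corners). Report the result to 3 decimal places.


21.446

height_mm = gray/255 × 1.33; cell vol = 0.89² × mean(4 corners)
unit = 0.89² × 1.33 / (4×255) = 0.00103284 mm³ per gray-sum
row 0: Σ corner-gray over 13 cells = 6055  → 6.2538
row 1: Σ corner-gray over 13 cells = 6826  → 7.0501
row 2: Σ corner-gray over 13 cells = 7883  → 8.1418
Σ rows: total corner-gray = 20764  → 21.4458 mm³
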